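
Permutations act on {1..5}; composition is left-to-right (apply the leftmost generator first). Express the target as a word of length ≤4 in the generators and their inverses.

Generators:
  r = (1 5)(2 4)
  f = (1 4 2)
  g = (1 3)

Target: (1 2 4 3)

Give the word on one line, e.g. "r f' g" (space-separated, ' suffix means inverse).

f' g

  after f': (1 2 4)
  after g: (1 2 4 3)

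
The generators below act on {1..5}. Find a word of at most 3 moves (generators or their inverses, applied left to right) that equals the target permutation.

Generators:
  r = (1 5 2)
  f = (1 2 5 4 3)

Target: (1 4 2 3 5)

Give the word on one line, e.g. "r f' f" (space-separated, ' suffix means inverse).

f' f'

  after f': (1 3 4 5 2)
  after f': (1 4 2 3 5)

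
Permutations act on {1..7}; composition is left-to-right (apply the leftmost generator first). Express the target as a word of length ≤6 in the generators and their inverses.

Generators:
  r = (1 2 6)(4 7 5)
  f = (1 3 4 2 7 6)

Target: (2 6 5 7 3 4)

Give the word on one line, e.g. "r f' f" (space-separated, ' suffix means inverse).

f' f' f' r'

  after f': (1 6 7 2 4 3)
  after f': (1 7 4)(2 3 6)
  after f': (1 2)(3 7)(4 6)
  after r': (2 6 5 7 3 4)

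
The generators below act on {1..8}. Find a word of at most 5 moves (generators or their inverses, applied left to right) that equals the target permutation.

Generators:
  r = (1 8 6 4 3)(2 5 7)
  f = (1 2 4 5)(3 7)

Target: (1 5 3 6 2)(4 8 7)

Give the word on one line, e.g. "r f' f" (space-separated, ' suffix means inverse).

  after r': (1 3 4 6 8)(2 7 5)
  after r': (1 4 8 3 6)(2 5 7)
  after f': (1 2 4 8 7)(3 6 5)
  after f': (3 6 4 8)(5 7)
  after f': (1 5 3 6 2)(4 8 7)

r' r' f' f' f'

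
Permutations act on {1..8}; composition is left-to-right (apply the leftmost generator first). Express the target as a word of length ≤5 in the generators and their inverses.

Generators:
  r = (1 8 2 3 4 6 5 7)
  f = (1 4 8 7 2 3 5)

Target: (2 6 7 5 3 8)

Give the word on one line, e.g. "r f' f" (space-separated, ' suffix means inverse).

  after r': (1 7 5 6 4 3 2 8)
  after f: (1 2 7)(4 5 6 8)
  after r': (1 8 3 2 5 4 6)
  after r': (2 6 7 5 3 8)

r' f r' r'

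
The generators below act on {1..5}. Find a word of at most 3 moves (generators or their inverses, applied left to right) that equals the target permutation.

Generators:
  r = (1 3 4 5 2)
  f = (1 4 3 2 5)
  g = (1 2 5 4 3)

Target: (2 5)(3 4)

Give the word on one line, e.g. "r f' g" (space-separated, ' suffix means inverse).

  after r': (1 2 5 4 3)
  after f': (1 3 5)
  after g: (2 5)(3 4)

r' f' g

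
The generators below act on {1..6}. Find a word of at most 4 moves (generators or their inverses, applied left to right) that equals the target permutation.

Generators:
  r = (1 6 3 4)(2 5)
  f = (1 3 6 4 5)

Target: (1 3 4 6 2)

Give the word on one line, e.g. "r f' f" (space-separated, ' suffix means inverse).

r' f' r

  after r': (1 4 3 6)(2 5)
  after f': (1 6 5 2 4)
  after r: (1 3 4 6 2)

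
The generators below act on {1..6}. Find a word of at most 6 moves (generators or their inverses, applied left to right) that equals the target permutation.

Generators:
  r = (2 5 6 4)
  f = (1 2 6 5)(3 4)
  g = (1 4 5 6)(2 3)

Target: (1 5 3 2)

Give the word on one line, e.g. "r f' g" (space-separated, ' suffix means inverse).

g' r' f' g'

  after g': (1 6 5 4)(2 3)
  after r': (1 5 6 2 3 4)
  after f': (1 6)(2 4 5)
  after g': (1 5 3 2)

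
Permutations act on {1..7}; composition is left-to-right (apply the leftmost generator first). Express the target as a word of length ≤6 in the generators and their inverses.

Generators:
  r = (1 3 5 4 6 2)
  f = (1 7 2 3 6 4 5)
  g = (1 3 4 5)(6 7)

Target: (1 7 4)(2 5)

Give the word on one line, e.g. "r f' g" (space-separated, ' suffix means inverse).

  after r': (1 2 6 4 5 3)
  after f': (1 7)(2 3 5)
  after g': (1 6 7 5 2)(3 4)
  after g': (1 7 4)(2 5)

r' f' g' g'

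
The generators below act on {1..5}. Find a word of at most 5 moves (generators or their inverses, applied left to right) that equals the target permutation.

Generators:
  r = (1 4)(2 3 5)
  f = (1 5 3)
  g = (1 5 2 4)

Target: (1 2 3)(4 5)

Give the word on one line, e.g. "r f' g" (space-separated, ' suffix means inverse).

  after f': (1 3 5)
  after r': (1 2 5 4)
  after f: (1 2 3)(4 5)

f' r' f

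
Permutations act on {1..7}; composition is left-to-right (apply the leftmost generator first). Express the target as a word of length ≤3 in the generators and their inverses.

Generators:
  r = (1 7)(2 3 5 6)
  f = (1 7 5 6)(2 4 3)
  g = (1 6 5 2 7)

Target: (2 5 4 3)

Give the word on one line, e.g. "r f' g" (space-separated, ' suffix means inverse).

  after g: (1 6 5 2 7)
  after f: (2 5 4 3)

g f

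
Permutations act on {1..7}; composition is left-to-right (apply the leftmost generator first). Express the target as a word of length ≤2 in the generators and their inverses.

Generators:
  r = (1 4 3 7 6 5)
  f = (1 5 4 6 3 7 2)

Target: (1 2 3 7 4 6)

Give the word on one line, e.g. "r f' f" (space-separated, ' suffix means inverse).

f' r'

  after f': (1 2 7 3 6 4 5)
  after r': (1 2 3 7 4 6)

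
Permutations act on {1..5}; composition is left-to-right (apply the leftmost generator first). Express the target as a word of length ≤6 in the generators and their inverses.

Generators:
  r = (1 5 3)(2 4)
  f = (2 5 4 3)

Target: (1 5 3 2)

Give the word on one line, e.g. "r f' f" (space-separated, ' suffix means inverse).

  after r: (1 5 3)(2 4)
  after f: (1 4 5 2 3)
  after r': (1 2 5 4)
  after r': (1 4 3 5 2)
  after f': (1 5 3 2)

r f r' r' f'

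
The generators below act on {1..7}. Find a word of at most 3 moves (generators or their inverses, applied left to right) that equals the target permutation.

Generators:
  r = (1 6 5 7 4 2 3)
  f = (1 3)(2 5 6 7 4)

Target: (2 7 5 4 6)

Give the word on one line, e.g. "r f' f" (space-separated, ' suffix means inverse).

f' f'

  after f': (1 3)(2 4 7 6 5)
  after f': (2 7 5 4 6)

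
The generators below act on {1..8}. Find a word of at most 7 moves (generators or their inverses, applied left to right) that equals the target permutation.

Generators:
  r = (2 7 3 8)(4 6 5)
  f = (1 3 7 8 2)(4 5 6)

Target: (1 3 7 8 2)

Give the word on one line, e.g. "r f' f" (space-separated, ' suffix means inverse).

f' f' r f' r'

  after f': (1 2 8 7 3)(4 6 5)
  after f': (1 8 3 2 7)(4 5 6)
  after r: (1 2 3 7)
  after f': (1 8 7 2)(4 6 5)
  after r': (1 3 7 8 2)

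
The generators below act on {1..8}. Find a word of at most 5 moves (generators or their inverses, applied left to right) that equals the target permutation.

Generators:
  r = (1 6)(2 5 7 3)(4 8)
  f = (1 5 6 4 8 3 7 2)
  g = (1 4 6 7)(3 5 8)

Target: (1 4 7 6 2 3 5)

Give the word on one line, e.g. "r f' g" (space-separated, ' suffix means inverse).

f' f' g' f

  after f': (1 2 7 3 8 4 6 5)
  after f': (1 7 8 6)(2 3 4 5)
  after g': (1 6 7 5 2 8 4 3)
  after f: (1 4 7 6 2 3 5)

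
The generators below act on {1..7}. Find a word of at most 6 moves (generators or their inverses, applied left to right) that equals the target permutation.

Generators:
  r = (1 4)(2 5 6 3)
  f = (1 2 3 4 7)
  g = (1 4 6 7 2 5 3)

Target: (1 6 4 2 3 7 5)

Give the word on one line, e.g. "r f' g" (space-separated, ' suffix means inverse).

g' r' f' f'

  after g': (1 3 5 2 7 6 4)
  after r': (1 6)(2 7 5 3)
  after f': (1 6 7 5 2 4 3)
  after f': (1 6 4 2 3 7 5)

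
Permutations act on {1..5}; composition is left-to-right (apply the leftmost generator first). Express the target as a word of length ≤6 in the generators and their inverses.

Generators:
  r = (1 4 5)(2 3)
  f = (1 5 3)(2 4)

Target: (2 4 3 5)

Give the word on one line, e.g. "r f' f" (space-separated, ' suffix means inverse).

  after r': (1 5 4)(2 3)
  after r': (1 4 5)
  after r': (2 3)
  after r': (1 5 4)
  after f': (2 4 3 5)

r' r' r' r' f'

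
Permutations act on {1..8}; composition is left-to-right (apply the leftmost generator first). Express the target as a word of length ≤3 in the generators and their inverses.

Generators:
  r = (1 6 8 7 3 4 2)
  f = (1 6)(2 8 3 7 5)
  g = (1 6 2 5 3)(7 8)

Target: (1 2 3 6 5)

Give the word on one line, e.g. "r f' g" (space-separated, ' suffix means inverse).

  after g: (1 6 2 5 3)(7 8)
  after g: (1 2 3 6 5)

g g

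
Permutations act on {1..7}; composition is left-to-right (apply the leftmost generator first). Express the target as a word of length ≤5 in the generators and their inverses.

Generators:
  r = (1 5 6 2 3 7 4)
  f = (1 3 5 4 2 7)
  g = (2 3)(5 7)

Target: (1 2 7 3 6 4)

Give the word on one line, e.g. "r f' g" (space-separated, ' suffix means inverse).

g' r' f

  after g': (2 3)(5 7)
  after r': (1 4 7)(3 6 5)
  after f: (1 2 7 3 6 4)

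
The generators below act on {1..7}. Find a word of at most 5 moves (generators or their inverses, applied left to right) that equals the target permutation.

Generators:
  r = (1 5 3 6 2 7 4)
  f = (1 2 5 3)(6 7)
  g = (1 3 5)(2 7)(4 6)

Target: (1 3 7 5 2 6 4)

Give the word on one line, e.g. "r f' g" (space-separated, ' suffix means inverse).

r f g r' f'

  after r: (1 5 3 6 2 7 4)
  after f: (1 3 7 4 2 6 5)
  after g: (1 5 3 2 4 7 6)
  after r': (2 7 3 6 4)
  after f': (1 3 7 5 2 6 4)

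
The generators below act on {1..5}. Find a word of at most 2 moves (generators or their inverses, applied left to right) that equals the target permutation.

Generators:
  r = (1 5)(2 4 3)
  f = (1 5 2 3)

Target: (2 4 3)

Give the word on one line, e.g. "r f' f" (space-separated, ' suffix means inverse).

  after r': (1 5)(2 3 4)
  after r': (2 4 3)

r' r'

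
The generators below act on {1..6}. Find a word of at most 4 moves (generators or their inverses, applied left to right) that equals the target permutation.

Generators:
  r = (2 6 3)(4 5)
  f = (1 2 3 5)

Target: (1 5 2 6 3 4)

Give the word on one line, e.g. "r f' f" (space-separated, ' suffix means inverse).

f r' f

  after f: (1 2 3 5)
  after r': (1 3 4 5)(2 6)
  after f: (1 5 2 6 3 4)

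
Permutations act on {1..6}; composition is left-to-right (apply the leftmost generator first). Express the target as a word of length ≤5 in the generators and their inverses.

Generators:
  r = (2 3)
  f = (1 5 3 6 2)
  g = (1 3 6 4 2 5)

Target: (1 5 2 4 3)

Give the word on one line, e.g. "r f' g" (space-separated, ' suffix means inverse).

  after f': (1 2 6 3 5)
  after g: (1 5 3)(2 4)
  after r: (1 5 2 4 3)

f' g r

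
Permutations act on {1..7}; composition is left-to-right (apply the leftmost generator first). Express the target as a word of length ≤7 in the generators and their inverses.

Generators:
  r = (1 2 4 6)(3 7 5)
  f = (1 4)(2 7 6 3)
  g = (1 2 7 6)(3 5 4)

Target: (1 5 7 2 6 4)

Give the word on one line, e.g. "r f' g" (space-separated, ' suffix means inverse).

r' f' r' g f

  after r': (1 6 4 2)(3 5 7)
  after f': (1 7 6)(2 4 3 5)
  after r': (1 3 7 4 5)
  after g: (1 5 2 7 3 6)
  after f: (1 5 7 2 6 4)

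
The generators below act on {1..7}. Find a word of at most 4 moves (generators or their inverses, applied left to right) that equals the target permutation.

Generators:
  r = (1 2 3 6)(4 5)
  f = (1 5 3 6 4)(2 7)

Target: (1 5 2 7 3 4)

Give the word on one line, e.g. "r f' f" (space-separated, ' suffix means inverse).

  after f': (1 4 6 3 5)(2 7)
  after r: (1 5 2 7 3 4)

f' r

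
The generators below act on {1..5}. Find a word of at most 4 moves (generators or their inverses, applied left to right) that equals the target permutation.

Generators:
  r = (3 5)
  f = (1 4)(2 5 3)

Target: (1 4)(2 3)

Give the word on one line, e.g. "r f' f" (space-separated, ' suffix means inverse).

f r

  after f: (1 4)(2 5 3)
  after r: (1 4)(2 3)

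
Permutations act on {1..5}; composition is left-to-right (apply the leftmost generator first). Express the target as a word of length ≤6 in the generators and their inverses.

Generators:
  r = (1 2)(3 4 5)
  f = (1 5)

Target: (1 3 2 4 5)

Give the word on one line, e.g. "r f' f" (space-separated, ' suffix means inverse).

f' r' f' r'

  after f': (1 5)
  after r': (1 4 3 5 2)
  after f': (1 4 3)(2 5)
  after r': (1 3 2 4 5)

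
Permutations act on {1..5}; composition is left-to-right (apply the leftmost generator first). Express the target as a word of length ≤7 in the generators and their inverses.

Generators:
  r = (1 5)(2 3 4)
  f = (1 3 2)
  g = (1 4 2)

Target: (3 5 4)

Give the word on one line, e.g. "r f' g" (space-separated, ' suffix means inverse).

g r g' r' f'

  after g: (1 4 2)
  after r: (1 2 5)(3 4)
  after g': (1 4 3)(2 5)
  after r': (1 3 5 4 2)
  after f': (3 5 4)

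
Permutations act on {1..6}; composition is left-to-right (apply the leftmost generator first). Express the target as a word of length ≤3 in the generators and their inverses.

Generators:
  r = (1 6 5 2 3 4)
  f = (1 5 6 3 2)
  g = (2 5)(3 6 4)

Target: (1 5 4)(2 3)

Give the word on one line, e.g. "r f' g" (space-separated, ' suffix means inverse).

g r r

  after g: (2 5)(3 6 4)
  after r: (1 6)(3 5)
  after r: (1 5 4)(2 3)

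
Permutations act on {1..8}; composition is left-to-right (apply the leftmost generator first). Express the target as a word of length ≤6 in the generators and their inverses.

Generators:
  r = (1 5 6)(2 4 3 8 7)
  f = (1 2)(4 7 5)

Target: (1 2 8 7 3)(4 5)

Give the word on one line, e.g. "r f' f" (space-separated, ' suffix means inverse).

r r r f

  after r: (1 5 6)(2 4 3 8 7)
  after r: (1 6 5)(2 3 7 4 8)
  after r: (2 8 4 7 3)
  after f: (1 2 8 7 3)(4 5)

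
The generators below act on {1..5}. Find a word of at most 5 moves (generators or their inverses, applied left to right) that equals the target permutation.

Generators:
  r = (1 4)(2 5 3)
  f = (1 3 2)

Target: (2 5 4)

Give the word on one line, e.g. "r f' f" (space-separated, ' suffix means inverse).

r' f r

  after r': (1 4)(2 3 5)
  after f: (1 4 3 5)
  after r: (2 5 4)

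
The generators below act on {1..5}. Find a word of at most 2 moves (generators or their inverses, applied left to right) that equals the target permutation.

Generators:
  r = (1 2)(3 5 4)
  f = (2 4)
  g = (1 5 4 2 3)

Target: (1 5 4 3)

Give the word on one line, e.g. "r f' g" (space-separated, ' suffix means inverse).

f g

  after f: (2 4)
  after g: (1 5 4 3)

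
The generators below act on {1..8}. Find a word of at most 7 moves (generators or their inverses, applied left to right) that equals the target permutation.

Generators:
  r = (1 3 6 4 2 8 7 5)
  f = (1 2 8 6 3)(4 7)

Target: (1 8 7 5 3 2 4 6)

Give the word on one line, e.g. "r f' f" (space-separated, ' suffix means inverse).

  after r': (1 5 7 8 2 4 6 3)
  after r': (1 7 2 6)(3 5 8 4)
  after r': (1 8 6 5 2 3 7 4)
  after f': (1 2 6 5)(3 4)
  after r: (1 8 7 5 3 2 4 6)

r' r' r' f' r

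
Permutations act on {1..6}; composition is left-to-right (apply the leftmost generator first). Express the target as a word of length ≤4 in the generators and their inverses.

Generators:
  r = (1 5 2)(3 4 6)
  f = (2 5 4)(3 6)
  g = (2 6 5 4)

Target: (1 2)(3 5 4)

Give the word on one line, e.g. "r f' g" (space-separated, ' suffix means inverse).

  after r': (1 2 5)(3 6 4)
  after r': (1 5 2)(3 4 6)
  after f': (1 2)(3 5 4)

r' r' f'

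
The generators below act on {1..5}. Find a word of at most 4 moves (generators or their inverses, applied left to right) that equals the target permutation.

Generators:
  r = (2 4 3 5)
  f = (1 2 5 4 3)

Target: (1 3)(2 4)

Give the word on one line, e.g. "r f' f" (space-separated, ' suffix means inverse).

f r' r'

  after f: (1 2 5 4 3)
  after r': (1 5 2 3)
  after r': (1 3)(2 4)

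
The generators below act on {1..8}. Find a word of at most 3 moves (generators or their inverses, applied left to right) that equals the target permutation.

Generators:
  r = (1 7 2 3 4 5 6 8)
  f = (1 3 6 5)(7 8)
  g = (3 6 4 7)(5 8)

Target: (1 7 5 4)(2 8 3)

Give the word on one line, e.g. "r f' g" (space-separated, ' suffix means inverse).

r' f'

  after r': (1 8 6 5 4 3 2 7)
  after f': (1 7 5 4)(2 8 3)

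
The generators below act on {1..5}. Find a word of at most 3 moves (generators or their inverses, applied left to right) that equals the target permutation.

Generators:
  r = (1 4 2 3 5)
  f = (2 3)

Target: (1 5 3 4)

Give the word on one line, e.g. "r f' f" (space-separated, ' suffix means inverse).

f r'

  after f: (2 3)
  after r': (1 5 3 4)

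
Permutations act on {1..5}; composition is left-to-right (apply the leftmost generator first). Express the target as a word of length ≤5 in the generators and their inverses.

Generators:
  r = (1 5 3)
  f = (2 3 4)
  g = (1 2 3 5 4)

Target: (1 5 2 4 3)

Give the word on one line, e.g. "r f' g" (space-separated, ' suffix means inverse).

  after f': (2 4 3)
  after f': (2 3 4)
  after r': (1 3 4 2 5)
  after g: (1 5 2 4 3)

f' f' r' g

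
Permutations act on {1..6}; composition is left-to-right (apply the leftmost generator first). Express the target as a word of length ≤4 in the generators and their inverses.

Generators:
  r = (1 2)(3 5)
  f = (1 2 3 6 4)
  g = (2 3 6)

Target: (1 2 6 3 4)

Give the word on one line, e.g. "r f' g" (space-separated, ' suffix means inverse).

g f

  after g: (2 3 6)
  after f: (1 2 6 3 4)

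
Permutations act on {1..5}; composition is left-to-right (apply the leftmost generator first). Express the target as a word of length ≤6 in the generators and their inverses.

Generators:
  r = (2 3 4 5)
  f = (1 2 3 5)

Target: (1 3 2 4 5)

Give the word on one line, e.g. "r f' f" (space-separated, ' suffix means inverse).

r' r' f' f'

  after r': (2 5 4 3)
  after r': (2 4)(3 5)
  after f': (1 5 2 4)
  after f': (1 3 2 4 5)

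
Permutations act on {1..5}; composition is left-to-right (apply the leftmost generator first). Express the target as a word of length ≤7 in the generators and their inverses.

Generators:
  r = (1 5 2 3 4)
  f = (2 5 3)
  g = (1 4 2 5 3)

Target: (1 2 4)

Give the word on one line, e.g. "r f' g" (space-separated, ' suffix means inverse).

  after r: (1 5 2 3 4)
  after r: (1 2 4 5 3)
  after r: (1 3 5 4 2)
  after g': (1 5)(2 3)
  after r: (1 2 4)

r r r g' r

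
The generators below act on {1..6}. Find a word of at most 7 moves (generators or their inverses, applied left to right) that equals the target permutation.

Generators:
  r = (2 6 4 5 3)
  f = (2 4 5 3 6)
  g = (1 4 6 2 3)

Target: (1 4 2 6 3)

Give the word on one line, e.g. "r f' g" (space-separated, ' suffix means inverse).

g r r f r

  after g: (1 4 6 2 3)
  after r: (1 5 3)
  after r: (1 3)(2 6 4 5)
  after f: (1 6 5 4 3)
  after r: (1 4 2 6 3)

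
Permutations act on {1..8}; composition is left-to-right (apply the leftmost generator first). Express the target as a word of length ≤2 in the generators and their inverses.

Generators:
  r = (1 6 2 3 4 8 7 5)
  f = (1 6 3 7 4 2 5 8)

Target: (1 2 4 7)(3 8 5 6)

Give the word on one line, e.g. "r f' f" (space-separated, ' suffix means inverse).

r r

  after r: (1 6 2 3 4 8 7 5)
  after r: (1 2 4 7)(3 8 5 6)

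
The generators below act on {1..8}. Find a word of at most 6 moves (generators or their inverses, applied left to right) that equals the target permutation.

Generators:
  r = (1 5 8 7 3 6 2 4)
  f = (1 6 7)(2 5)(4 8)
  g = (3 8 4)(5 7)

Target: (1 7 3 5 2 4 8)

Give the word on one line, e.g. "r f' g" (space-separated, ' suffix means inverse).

g r' r' f' g'

  after g: (3 8 4)(5 7)
  after r': (1 4 7)(2 6 3 5 8)
  after r': (1 2 3)(4 8 6 7)
  after f': (1 5 2 3 7 8)
  after g': (1 7 3 5 2 4 8)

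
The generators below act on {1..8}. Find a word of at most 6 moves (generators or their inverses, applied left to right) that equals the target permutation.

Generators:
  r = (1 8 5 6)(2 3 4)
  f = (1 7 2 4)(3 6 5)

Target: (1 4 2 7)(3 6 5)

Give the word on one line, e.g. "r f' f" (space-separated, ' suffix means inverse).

  after f': (1 4 2 7)(3 5 6)
  after f': (1 2)(3 6 5)(4 7)
  after f': (1 7 2 4)
  after f': (3 5 6)
  after f': (1 4 2 7)(3 6 5)

f' f' f' f' f'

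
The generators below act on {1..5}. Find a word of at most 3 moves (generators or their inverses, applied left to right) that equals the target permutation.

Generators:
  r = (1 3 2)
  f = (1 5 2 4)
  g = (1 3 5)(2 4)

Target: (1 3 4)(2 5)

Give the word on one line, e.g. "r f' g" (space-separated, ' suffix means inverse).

  after r: (1 3 2)
  after f: (1 3 4)(2 5)

r f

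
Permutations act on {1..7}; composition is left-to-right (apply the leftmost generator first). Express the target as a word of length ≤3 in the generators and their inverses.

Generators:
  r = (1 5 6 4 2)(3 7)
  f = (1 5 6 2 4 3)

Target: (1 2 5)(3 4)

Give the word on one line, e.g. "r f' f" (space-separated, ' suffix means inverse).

  after f: (1 5 6 2 4 3)
  after r': (2 6 4 7 3)
  after r': (1 2 5)(3 4)

f r' r'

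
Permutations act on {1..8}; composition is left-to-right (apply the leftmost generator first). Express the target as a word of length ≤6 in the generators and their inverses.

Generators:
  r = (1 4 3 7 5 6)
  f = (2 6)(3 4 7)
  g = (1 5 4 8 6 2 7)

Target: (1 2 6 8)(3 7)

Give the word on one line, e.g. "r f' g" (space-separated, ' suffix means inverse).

  after g': (1 7 2 6 8 4 5)
  after f': (1 4 5)(3 7 6 8)
  after r': (4 7 5 6 8)
  after r': (1 6 8)(3 4)
  after f: (1 2 6 8)(3 7)

g' f' r' r' f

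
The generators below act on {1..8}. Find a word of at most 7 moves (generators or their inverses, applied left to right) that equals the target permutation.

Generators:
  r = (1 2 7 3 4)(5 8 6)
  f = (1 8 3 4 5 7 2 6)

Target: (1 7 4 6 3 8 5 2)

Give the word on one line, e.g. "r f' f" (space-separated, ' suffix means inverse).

  after f: (1 8 3 4 5 7 2 6)
  after r': (1 5 2 8 7)(4 6)
  after f: (1 7 8 2 3 4)(5 6)
  after f: (1 2 4 8 6 7 3 5)
  after r: (1 7 4 6 3 8 5 2)

f r' f f r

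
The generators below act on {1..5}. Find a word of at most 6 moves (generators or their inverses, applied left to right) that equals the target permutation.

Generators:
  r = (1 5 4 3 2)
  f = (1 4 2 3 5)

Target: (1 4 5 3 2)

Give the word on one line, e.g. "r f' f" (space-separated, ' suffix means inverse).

r f' r f'

  after r: (1 5 4 3 2)
  after f': (1 3 4 2 5)
  after r: (1 2 4)
  after f': (1 4 5 3 2)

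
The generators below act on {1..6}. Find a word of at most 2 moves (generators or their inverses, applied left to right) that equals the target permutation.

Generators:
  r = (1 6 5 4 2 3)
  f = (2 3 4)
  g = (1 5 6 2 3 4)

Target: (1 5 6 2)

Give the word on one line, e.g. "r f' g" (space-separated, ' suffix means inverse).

  after f': (2 4 3)
  after g: (1 5 6 2)

f' g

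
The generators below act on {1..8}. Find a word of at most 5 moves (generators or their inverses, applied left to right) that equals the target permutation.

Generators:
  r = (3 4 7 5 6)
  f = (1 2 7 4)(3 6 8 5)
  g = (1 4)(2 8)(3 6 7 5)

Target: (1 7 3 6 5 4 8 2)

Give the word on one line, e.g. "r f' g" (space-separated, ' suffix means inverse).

f' g' r f f

  after f': (1 4 7 2)(3 5 8 6)
  after g': (2 4 6 5)(3 7 8)
  after r: (2 7 8 4 3 5)
  after f: (1 2 4 6 8)(5 7)
  after f: (1 7 3 6 5 4 8 2)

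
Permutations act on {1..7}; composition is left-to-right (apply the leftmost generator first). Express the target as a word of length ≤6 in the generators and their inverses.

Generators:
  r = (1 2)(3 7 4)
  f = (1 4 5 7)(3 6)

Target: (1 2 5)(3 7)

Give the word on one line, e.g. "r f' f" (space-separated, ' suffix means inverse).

r f' f' r r

  after r: (1 2)(3 7 4)
  after f': (1 2 7)(3 5 4 6)
  after f': (1 2 5)(3 4)
  after r: (2 5)(4 7)
  after r: (1 2 5)(3 7)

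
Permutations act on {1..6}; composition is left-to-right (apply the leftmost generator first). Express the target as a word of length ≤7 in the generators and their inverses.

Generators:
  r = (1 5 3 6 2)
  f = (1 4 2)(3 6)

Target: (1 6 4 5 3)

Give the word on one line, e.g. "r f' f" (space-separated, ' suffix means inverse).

  after r: (1 5 3 6 2)
  after f: (1 5 6)(2 4)
  after r': (2 4 6)(3 5)
  after f': (1 2)(3 5 6 4)
  after r': (1 6 4 5 3)

r f r' f' r'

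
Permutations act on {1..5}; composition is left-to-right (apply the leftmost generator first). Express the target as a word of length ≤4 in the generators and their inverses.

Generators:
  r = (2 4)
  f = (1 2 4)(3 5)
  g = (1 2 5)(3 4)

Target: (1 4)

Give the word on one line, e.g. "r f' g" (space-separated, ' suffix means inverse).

f' f' r

  after f': (1 4 2)(3 5)
  after f': (1 2 4)
  after r: (1 4)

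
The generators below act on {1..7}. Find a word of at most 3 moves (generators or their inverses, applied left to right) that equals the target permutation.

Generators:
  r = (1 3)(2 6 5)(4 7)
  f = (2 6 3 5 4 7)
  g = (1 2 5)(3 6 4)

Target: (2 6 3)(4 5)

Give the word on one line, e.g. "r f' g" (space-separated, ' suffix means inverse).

  after r: (1 3)(2 6 5)(4 7)
  after f: (1 5 6 4 2 3)
  after g: (2 6 3)(4 5)

r f g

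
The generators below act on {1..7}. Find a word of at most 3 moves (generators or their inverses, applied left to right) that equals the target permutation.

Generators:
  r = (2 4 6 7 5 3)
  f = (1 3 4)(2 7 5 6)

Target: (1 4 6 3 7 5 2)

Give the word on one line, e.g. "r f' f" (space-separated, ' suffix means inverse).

r' f'

  after r': (2 3 5 7 6 4)
  after f': (1 4 6 3 7 5 2)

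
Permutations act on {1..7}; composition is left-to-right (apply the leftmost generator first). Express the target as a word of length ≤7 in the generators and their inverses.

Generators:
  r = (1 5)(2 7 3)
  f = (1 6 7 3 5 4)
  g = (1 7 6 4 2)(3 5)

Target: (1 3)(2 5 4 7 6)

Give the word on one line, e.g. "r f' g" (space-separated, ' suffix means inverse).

g' f g r g'

  after g': (1 2 4 6 7)(3 5)
  after f: (1 2)(3 4 7 6)
  after g: (2 7 4 6 5 3)
  after r: (1 5 2 3 7 4 6)
  after g': (1 3)(2 5 4 7 6)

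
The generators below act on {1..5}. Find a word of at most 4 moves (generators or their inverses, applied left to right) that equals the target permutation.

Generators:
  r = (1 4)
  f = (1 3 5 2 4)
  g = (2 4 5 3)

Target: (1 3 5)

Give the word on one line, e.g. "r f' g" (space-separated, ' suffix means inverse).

  after r': (1 4)
  after f: (2 4 3 5)
  after g: (2 5 4)
  after f: (1 3 5)

r' f g f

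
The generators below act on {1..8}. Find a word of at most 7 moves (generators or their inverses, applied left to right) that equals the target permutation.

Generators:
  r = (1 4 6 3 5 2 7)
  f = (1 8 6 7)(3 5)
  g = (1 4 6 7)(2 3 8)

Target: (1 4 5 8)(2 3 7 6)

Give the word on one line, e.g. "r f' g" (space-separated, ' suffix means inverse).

  after r: (1 4 6 3 5 2 7)
  after r: (1 6 5 7 4 3 2)
  after f': (1 8)(2 7 4 5 6 3)
  after f': (2 6 5 8 7 4 3)
  after r: (1 4 5 8)(2 3 7 6)

r r f' f' r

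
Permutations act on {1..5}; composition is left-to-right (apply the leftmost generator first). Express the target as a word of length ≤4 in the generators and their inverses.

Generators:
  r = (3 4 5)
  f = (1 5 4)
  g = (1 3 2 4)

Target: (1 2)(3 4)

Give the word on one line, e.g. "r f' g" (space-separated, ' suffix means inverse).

  after g: (1 3 2 4)
  after g: (1 2)(3 4)

g g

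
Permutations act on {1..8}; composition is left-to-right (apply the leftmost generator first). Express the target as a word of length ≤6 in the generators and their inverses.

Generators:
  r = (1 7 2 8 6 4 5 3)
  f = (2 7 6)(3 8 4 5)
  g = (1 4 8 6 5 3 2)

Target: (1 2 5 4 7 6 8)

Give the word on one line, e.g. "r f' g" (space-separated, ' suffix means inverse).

f f r r

  after f: (2 7 6)(3 8 4 5)
  after f: (2 6 7)(3 4)(5 8)
  after r: (1 7 8 3 5 6 2 4)
  after r: (1 2 5 4 7 6 8)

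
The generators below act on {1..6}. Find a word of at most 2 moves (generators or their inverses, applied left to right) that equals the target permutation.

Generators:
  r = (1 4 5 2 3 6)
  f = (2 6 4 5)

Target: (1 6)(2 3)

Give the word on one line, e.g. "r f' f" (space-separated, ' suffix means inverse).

f r'

  after f: (2 6 4 5)
  after r': (1 6)(2 3)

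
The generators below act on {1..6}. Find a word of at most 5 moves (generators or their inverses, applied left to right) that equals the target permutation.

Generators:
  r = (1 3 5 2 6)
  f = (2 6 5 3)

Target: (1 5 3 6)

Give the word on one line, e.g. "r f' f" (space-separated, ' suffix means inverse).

  after f: (2 6 5 3)
  after f: (2 5)(3 6)
  after f: (2 3 5 6)
  after r: (1 3 2 5)
  after r: (1 5 3 6)

f f f r r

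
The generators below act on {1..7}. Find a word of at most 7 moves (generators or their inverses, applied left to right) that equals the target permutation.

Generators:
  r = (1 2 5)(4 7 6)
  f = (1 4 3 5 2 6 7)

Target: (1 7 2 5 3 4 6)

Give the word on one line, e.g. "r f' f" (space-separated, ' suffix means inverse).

f r' r' f' r'

  after f: (1 4 3 5 2 6 7)
  after r': (1 6 4 3 2 7 5)
  after r': (1 7 2 4 3)
  after f': (1 6 2)(3 7 5)
  after r': (1 7 2 5 3 4 6)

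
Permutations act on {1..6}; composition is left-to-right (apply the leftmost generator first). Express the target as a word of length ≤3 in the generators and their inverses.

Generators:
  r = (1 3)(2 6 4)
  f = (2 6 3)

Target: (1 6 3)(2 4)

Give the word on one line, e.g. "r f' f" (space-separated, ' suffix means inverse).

r' f'

  after r': (1 3)(2 4 6)
  after f': (1 6 3)(2 4)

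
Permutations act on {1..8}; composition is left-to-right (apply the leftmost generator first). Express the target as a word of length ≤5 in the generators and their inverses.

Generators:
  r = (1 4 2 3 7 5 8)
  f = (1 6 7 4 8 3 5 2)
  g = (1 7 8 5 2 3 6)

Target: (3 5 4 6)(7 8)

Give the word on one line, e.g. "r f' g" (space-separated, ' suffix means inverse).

  after f: (1 6 7 4 8 3 5 2)
  after g': (1 3 8 2 6)(4 7)
  after f: (1 5 2 7 8)
  after r': (1 7 5 4)(2 3)
  after g': (3 5 4 6)(7 8)

f g' f r' g'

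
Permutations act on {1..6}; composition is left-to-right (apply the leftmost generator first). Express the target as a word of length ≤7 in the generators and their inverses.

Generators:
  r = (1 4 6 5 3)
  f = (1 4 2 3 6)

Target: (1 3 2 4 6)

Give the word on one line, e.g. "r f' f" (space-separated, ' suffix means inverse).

r' r' f' f' r

  after r': (1 3 5 6 4)
  after r': (1 5 4 3 6)
  after f': (1 5)(2 4)
  after f': (1 5 6 3 2)
  after r: (1 3 2 4 6)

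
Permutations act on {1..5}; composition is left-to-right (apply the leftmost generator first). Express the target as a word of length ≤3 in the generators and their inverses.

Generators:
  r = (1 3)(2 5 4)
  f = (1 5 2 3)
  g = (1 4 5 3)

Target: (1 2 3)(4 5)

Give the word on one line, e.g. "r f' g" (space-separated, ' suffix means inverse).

  after r': (1 3)(2 4 5)
  after g': (1 5 2)
  after r': (1 2 3)(4 5)

r' g' r'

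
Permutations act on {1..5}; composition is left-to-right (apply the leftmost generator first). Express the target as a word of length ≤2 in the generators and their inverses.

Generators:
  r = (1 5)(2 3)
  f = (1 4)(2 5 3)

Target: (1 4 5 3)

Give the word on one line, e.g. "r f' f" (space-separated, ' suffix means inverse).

  after f': (1 4)(2 3 5)
  after r': (1 4 5 3)

f' r'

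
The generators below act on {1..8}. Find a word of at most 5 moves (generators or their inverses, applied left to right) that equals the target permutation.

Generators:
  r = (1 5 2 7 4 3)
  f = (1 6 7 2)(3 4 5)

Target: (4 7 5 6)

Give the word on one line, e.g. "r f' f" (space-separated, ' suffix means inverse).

  after f: (1 6 7 2)(3 4 5)
  after r': (1 6 2 3 7 5 4)
  after f: (1 7 3 2 4 6)
  after r': (1 2 7 4 6 3 5)
  after f: (4 7 5 6)

f r' f r' f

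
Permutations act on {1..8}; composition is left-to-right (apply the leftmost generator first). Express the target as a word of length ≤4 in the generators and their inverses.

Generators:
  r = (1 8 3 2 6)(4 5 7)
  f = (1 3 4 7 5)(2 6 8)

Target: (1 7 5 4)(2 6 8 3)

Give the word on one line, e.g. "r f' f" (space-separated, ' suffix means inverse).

  after f': (1 5 7 4 3)(2 8 6)
  after r': (1 4 8 2)(3 6)
  after r': (1 7 5 4)(2 6 8 3)

f' r' r'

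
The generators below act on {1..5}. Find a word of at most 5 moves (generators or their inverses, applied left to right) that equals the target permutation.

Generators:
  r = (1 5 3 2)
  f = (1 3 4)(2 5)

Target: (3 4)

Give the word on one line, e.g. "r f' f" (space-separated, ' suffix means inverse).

  after f': (1 4 3)(2 5)
  after r: (1 4 2 3 5)
  after r: (1 4)
  after f': (1 3)(2 5)
  after f': (3 4)

f' r r f' f'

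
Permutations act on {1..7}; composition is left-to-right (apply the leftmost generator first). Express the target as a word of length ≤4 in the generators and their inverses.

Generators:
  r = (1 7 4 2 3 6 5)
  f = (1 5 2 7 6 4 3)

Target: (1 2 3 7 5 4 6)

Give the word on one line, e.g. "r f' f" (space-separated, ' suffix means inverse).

r' f

  after r': (1 5 6 3 2 4 7)
  after f: (1 2 3 7 5 4 6)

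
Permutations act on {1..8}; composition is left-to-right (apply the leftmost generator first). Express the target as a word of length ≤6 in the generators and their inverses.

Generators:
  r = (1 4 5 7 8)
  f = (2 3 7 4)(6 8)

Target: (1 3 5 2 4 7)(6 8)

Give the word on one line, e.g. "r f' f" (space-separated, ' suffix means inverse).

f' r f f r'

  after f': (2 4 7 3)(6 8)
  after r: (1 4 8 6)(2 5 7 3)
  after f: (1 2 5 4 6)
  after f: (1 3 7 4 8 6)(2 5)
  after r': (1 3 5 2 4 7)(6 8)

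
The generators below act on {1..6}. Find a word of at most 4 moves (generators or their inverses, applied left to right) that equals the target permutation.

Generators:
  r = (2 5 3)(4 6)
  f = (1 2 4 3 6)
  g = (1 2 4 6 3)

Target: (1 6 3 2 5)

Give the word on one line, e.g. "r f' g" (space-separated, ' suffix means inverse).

r' r' g' f

  after r': (2 3 5)(4 6)
  after r': (2 5 3)
  after g': (1 3)(2 5 6 4)
  after f: (1 6 3 2 5)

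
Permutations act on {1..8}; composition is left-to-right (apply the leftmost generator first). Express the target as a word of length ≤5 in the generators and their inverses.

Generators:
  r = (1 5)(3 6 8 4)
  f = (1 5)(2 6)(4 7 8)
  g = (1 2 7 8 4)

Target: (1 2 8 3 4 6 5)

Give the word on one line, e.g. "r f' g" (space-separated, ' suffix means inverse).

g r f g f'

  after g: (1 2 7 8 4)
  after r: (1 2 7 4 5)(3 6 8)
  after f: (1 6 4)(2 8 3)
  after g: (1 6)(2 4)(3 7 8)
  after f': (1 2 8 3 4 6 5)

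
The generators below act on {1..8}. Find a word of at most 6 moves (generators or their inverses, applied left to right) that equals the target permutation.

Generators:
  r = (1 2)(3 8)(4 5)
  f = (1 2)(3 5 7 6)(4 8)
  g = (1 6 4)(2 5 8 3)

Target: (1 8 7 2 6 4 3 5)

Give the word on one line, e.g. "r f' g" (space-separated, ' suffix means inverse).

  after f': (1 2)(3 6 7 5)(4 8)
  after r': (3 6 7 4)(5 8)
  after f: (1 2)(4 5)(7 8)
  after g': (1 3 8 7 5 6)(2 4)
  after g': (1 8 7 2 6 4 3 5)

f' r' f g' g'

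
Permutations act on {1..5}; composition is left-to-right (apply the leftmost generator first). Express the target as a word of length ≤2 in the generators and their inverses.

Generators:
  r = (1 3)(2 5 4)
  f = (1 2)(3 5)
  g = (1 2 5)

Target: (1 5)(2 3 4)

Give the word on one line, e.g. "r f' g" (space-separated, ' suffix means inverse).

f' r

  after f': (1 2)(3 5)
  after r: (1 5)(2 3 4)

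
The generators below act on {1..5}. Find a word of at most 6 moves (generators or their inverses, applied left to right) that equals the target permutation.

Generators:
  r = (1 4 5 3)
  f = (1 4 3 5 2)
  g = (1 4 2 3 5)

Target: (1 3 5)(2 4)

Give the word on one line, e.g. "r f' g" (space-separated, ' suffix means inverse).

g' r f g'

  after g': (1 5 3 2 4)
  after r: (1 3 2 5)
  after f: (1 5 4 3)
  after g': (1 3 5)(2 4)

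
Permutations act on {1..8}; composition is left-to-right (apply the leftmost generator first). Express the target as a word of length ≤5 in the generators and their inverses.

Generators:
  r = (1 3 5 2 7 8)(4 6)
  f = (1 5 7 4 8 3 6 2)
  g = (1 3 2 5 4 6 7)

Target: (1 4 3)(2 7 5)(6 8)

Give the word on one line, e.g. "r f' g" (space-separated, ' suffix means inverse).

r g' r' f'

  after r: (1 3 5 2 7 8)(4 6)
  after g': (2 6 5 3)(7 8)
  after r': (1 8 2 4 6 3 5)
  after f': (1 4 3)(2 7 5)(6 8)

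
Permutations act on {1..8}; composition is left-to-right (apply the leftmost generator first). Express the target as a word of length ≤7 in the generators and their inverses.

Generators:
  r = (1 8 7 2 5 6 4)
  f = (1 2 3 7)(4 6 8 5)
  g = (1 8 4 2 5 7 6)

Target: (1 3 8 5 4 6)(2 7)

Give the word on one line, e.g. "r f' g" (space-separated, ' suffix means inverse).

f r' g' g' f

  after f: (1 2 3 7)(4 6 8 5)
  after r': (1 7 4 5 6)(2 3 8)
  after g': (1 5 7 8 4 2 3)
  after g': (1 2 3 6 7)
  after f: (1 3 8 5 4 6)(2 7)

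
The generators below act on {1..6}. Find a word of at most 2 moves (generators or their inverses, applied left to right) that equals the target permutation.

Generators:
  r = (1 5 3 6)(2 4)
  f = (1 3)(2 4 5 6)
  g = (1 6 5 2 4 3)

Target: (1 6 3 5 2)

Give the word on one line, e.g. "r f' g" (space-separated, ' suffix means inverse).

f' r

  after f': (1 3)(2 6 5 4)
  after r: (1 6 3 5 2)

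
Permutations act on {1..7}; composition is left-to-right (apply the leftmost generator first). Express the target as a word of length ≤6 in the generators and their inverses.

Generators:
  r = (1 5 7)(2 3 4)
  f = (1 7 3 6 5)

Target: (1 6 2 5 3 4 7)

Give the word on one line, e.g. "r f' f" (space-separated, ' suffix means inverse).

  after r': (1 7 5)(2 4 3)
  after f': (2 4 7 6 3)
  after r': (1 7 6 2 3 4 5)
  after f: (1 3 4)(2 6)(5 7)
  after f: (1 6 2 5 3 4 7)

r' f' r' f f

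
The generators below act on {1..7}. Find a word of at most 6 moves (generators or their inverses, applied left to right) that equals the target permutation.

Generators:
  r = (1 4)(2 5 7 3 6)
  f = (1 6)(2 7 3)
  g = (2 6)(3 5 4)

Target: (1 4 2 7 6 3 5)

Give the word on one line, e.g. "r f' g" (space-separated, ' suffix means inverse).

f' g r g

  after f': (1 6)(2 3 7)
  after g: (1 2 5 4 3 7 6)
  after r: (1 5)(2 7)(4 6)
  after g: (1 4 2 7 6 3 5)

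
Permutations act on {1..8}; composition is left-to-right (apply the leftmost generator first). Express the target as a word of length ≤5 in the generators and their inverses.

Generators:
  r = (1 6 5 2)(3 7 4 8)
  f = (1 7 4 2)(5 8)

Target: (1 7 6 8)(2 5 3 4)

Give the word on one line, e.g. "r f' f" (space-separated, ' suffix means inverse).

  after f': (1 2 4 7)(5 8)
  after r': (1 5 4 3 8 6)(2 7)
  after r': (1 6 2 3 4 8)(5 7)
  after r': (2 8)(3 7 6 5)
  after f: (1 7 6 8)(2 5 3 4)

f' r' r' r' f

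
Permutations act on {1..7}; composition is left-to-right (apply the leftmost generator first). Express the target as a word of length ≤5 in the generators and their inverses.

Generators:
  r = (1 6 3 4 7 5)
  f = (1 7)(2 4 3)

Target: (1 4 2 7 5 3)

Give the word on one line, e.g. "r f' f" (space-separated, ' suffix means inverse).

  after f: (1 7)(2 4 3)
  after r: (1 5)(2 7 6 3)
  after f': (1 5 7 6 4 2)
  after r': (1 7)(2 5 4)(3 6)
  after r': (1 4 2 7 5 3)

f r f' r' r'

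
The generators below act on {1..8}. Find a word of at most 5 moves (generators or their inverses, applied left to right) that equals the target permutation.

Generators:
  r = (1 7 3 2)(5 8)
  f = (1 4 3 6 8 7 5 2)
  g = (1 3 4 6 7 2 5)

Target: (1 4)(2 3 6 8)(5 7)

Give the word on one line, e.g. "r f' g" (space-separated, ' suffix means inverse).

  after f: (1 4 3 6 8 7 5 2)
  after r: (1 4 2 7 8 3 6 5)
  after r: (1 4)(2 3 6 8)(5 7)

f r r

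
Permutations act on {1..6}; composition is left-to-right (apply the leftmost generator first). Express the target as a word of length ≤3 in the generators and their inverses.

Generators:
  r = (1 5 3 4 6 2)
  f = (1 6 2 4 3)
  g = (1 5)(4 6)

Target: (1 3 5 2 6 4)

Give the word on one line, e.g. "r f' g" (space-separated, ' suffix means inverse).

  after g: (1 5)(4 6)
  after f: (1 5 6 3)(2 4)
  after r: (1 3 5 2 6 4)

g f r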